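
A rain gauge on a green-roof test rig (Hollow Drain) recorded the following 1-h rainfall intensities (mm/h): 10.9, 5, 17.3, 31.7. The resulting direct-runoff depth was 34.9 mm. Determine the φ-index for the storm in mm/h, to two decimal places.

Only the 3 blocks with intensity above φ contribute runoff: 10.9, 17.3, 31.7 mm/h.
Σ(I−φ)·Δt = d  ⇒  (10.9+17.3+31.7 − 3φ)·1 = 34.9
φ = (59.90 − 34.9/1) / 3 = 8.33 mm/h.

φ ≈ 8.33 mm/h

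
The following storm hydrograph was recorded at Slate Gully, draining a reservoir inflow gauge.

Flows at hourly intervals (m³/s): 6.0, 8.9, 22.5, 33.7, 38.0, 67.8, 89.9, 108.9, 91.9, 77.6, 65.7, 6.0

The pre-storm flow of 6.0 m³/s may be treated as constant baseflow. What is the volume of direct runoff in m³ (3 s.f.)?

Direct-runoff ordinates (Q − Q_b): 0.0, 2.9, 16.5, 27.7, 32.0, 61.8, 83.9, 102.9, 85.9, 71.6, 59.7, 0.0 m³/s.
ΣQ_DR = 544.9 m³/s.
With Δt = 1 h = 3600 s, V = ΣQ_DR · Δt = 544.9 × 3600 = 1.96 × 10^6 m³.

V ≈ 1.96 × 10^6 m³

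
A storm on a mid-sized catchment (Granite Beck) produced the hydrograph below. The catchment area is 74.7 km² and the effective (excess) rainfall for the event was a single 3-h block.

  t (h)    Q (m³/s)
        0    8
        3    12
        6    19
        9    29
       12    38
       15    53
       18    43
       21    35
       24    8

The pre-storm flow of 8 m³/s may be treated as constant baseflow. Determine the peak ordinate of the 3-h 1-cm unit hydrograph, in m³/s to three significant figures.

U_p ≈ 18.0 m³/s

Direct runoff: 0.0, 4.0, 11.0, 21.0, 30.0, 45.0, 35.0, 27.0, 0.0 m³/s; ΣQ_DR = 173.0 m³/s, peak = 45.0 m³/s.
Runoff depth d = ΣQ_DR·Δt / A = 173.0 × 10800 / (74.7 km²) = 25.01 mm.
The 1-cm UH is the DRH scaled by (10 mm)/d, so U_p = 45.0 × 10/25.01 = 18.0 m³/s.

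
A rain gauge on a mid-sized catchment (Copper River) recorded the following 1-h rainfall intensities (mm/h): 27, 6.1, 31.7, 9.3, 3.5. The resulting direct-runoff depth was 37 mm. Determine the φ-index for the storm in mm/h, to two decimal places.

Only the 2 blocks with intensity above φ contribute runoff: 27, 31.7 mm/h.
Σ(I−φ)·Δt = d  ⇒  (27+31.7 − 2φ)·1 = 37
φ = (58.70 − 37/1) / 2 = 10.85 mm/h.

φ ≈ 10.85 mm/h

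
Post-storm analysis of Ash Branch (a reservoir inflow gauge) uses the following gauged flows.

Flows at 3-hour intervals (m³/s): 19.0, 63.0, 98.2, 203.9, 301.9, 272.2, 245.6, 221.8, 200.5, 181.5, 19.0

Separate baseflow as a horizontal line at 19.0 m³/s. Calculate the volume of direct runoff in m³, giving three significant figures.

V ≈ 1.75 × 10^7 m³

Direct-runoff ordinates (Q − Q_b): 0.0, 44.0, 79.2, 184.9, 282.9, 253.2, 226.6, 202.8, 181.5, 162.5, 0.0 m³/s.
ΣQ_DR = 1618 m³/s.
With Δt = 3 h = 10800 s, V = ΣQ_DR · Δt = 1618 × 10800 = 1.75 × 10^7 m³.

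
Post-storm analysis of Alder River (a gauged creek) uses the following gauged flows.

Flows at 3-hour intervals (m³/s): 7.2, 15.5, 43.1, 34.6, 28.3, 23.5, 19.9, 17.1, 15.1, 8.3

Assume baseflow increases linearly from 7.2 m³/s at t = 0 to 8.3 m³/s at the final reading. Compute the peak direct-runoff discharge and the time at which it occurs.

Q_p = 35.66 m³/s at t = 6 h

Subtracting baseflow gives direct-runoff ordinates: 0.00, 8.18, 35.66, 27.03, 20.61, 15.69, 11.97, 9.04, 6.92, 0.00 m³/s.
The maximum is 35.66 m³/s, occurring at the reading for t = 6 h.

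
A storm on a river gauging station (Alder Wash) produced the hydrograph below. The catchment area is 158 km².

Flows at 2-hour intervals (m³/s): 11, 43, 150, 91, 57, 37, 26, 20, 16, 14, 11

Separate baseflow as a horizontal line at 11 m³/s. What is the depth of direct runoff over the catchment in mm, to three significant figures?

d ≈ 16.2 mm

Direct runoff: 0.0, 32.0, 139.0, 80.0, 46.0, 26.0, 15.0, 9.0, 5.0, 3.0, 0.0 m³/s; ΣQ_DR = 355.0 m³/s.
V = ΣQ_DR · Δt = 355.0 × 7200 s = 2.556 × 10^6 m³.
Over A = 158 km², depth = V / A = 16.2 mm.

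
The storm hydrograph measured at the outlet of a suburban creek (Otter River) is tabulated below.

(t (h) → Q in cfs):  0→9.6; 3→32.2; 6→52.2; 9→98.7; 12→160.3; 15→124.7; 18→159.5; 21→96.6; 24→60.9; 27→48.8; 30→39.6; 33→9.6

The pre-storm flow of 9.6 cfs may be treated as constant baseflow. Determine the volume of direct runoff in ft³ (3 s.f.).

V ≈ 8.40 × 10^6 ft³

Direct-runoff ordinates (Q − Q_b): 0.0, 22.6, 42.6, 89.1, 150.7, 115.1, 149.9, 87.0, 51.3, 39.2, 30.0, 0.0 cfs.
ΣQ_DR = 777.5 cfs.
With Δt = 3 h = 10800 s, V = ΣQ_DR · Δt = 777.5 × 10800 = 8.40 × 10^6 ft³.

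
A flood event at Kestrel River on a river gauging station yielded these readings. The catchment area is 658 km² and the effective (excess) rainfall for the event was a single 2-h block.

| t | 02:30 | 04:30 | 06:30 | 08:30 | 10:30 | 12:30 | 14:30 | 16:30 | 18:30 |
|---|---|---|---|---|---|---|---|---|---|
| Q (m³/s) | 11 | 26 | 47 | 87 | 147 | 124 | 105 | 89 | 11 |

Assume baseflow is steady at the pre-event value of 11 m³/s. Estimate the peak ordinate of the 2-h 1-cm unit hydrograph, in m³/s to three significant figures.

U_p ≈ 227 m³/s

Direct runoff: 0.0, 15.0, 36.0, 76.0, 136.0, 113.0, 94.0, 78.0, 0.0 m³/s; ΣQ_DR = 548.0 m³/s, peak = 136.0 m³/s.
Runoff depth d = ΣQ_DR·Δt / A = 548.0 × 7200 / (658 km²) = 5.996 mm.
The 1-cm UH is the DRH scaled by (10 mm)/d, so U_p = 136.0 × 10/5.996 = 227 m³/s.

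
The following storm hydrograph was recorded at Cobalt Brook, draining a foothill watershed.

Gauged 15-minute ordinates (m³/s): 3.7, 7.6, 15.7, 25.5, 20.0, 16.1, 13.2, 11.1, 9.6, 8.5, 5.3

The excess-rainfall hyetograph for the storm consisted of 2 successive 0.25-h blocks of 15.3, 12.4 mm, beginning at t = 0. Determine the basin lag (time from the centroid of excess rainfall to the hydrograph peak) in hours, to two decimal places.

t_L ≈ 0.51 h

Centroid of excess rainfall: t_c = Σ P_i·t̄_i / ΣP_i = 0.2369 h (block centres at 0.125, 0.375 h).
Hydrograph peak occurs at t = 0.75 h, so basin lag t_L = 0.75 − 0.2369 = 0.51 h.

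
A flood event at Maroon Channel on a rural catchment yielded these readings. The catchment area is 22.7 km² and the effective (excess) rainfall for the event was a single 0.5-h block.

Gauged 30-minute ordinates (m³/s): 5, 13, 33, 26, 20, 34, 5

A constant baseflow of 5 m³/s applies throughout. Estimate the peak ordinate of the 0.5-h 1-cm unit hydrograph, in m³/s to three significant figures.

U_p ≈ 36.2 m³/s

Direct runoff: 0.0, 8.0, 28.0, 21.0, 15.0, 29.0, 0.0 m³/s; ΣQ_DR = 101.0 m³/s, peak = 29.0 m³/s.
Runoff depth d = ΣQ_DR·Δt / A = 101.0 × 1800 / (22.7 km²) = 8.009 mm.
The 1-cm UH is the DRH scaled by (10 mm)/d, so U_p = 29.0 × 10/8.009 = 36.2 m³/s.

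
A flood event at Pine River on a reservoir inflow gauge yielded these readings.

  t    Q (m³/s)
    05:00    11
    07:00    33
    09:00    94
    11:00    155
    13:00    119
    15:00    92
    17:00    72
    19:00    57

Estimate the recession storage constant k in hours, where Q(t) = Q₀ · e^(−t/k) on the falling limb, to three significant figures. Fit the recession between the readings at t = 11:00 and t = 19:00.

k ≈ 8.00 h

On the falling limb, Q drops from 155 to 57 m³/s between t = 11:00 and t = 19:00 (Δt = 8 h).
k = −Δt / ln(Q₂/Q₁) = −8 / ln(57/155) = 8.00 h.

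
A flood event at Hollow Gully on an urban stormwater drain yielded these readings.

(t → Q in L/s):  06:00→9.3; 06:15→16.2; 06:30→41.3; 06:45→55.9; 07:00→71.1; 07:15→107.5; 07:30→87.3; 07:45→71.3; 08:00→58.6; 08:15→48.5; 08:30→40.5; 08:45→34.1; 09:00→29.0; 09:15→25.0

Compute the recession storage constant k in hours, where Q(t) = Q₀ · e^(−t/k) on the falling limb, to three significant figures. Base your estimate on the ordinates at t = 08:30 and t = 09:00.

On the falling limb, Q drops from 40.5 to 29.0 L/s between t = 08:30 and t = 09:00 (Δt = 0.5 h).
k = −Δt / ln(Q₂/Q₁) = −0.5 / ln(29.0/40.5) = 1.50 h.

k ≈ 1.50 h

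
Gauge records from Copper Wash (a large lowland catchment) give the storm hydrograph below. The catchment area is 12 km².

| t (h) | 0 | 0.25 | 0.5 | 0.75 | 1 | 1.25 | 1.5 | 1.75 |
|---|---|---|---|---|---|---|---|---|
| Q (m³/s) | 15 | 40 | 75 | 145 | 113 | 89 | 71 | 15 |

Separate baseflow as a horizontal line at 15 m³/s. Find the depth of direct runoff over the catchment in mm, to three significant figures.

Direct runoff: 0.0, 25.0, 60.0, 130.0, 98.0, 74.0, 56.0, 0.0 m³/s; ΣQ_DR = 443.0 m³/s.
V = ΣQ_DR · Δt = 443.0 × 900 s = 3.987 × 10^5 m³.
Over A = 12 km², depth = V / A = 33.2 mm.

d ≈ 33.2 mm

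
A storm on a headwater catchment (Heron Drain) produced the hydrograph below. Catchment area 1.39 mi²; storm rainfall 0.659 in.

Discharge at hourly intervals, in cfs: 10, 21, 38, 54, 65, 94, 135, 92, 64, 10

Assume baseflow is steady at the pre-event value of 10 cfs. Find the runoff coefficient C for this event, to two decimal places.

ΣQ_DR = 483.0 cfs; V = ΣQ_DR·Δt = 1.739 × 10^6 ft³.
Runoff depth d = V / A = 0.5385 in.
C = d / P = 0.5385 / 0.659 = 0.82.

C ≈ 0.82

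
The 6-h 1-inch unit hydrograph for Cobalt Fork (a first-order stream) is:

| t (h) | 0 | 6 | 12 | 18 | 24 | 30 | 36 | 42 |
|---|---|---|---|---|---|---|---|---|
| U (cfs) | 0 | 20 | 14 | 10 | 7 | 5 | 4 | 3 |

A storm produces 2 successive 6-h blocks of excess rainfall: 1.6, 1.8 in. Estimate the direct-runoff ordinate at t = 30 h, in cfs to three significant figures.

Q ≈ 20.6 cfs

By discrete convolution, Q_j = Σ (P_i / 1 in) · U_{j−i}.
At t = 30 h (j=5): Q = (1.6/1)·5 + (1.8/1)·7 = 20.6 cfs.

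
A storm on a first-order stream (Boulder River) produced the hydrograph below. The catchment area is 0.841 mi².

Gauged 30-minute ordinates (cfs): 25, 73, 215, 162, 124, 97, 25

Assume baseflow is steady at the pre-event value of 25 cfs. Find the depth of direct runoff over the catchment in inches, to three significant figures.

d ≈ 0.503 in

Direct runoff: 0.0, 48.0, 190.0, 137.0, 99.0, 72.0, 0.0 cfs; ΣQ_DR = 546.0 cfs.
V = ΣQ_DR · Δt = 546.0 × 1800 s = 9.828 × 10^5 ft³.
Over A = 0.841 mi², depth = V / A = 0.503 in.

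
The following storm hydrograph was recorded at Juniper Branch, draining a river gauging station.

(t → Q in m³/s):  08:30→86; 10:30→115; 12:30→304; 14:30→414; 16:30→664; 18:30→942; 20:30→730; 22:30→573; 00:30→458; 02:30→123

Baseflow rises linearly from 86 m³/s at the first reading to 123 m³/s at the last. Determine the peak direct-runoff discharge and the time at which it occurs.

Subtracting baseflow gives direct-runoff ordinates: 0.00, 24.89, 209.78, 315.67, 561.56, 835.44, 619.33, 458.22, 339.11, 0.00 m³/s.
The maximum is 835.44 m³/s, occurring at the reading for t = 18:30.

Q_p = 835.44 m³/s at t = 18:30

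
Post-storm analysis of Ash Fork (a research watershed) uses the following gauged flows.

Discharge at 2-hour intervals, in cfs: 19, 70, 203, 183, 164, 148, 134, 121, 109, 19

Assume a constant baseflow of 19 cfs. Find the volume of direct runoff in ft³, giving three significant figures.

V ≈ 7.06 × 10^6 ft³

Direct-runoff ordinates (Q − Q_b): 0.0, 51.0, 184.0, 164.0, 145.0, 129.0, 115.0, 102.0, 90.0, 0.0 cfs.
ΣQ_DR = 980.0 cfs.
With Δt = 2 h = 7200 s, V = ΣQ_DR · Δt = 980.0 × 7200 = 7.06 × 10^6 ft³.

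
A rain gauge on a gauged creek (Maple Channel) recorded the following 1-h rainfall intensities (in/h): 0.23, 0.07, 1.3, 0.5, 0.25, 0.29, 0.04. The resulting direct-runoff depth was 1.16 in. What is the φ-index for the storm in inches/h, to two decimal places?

φ ≈ 0.32 in/h

Only the 2 blocks with intensity above φ contribute runoff: 1.3, 0.5 in/h.
Σ(I−φ)·Δt = d  ⇒  (1.3+0.5 − 2φ)·1 = 1.16
φ = (1.800 − 1.16/1) / 2 = 0.32 in/h.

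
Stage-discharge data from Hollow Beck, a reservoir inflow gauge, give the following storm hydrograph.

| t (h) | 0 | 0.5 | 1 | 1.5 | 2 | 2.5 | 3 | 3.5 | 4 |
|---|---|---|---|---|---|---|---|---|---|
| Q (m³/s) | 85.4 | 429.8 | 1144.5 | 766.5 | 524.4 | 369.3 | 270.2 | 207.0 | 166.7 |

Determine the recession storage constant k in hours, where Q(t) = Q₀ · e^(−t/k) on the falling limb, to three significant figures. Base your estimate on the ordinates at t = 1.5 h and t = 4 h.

k ≈ 1.64 h

On the falling limb, Q drops from 766.5 to 166.7 m³/s between t = 1.5 h and t = 4 h (Δt = 2.5 h).
k = −Δt / ln(Q₂/Q₁) = −2.5 / ln(166.7/766.5) = 1.64 h.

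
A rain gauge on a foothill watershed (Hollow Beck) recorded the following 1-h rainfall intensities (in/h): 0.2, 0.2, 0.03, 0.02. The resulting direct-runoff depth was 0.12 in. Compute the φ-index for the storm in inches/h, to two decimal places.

Only the 2 blocks with intensity above φ contribute runoff: 0.2, 0.2 in/h.
Σ(I−φ)·Δt = d  ⇒  (0.2+0.2 − 2φ)·1 = 0.12
φ = (0.4000 − 0.12/1) / 2 = 0.14 in/h.

φ ≈ 0.14 in/h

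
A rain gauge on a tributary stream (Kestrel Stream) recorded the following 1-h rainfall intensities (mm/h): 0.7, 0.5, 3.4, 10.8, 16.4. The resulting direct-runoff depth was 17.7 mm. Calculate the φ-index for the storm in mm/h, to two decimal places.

Only the 2 blocks with intensity above φ contribute runoff: 10.8, 16.4 mm/h.
Σ(I−φ)·Δt = d  ⇒  (10.8+16.4 − 2φ)·1 = 17.7
φ = (27.20 − 17.7/1) / 2 = 4.75 mm/h.

φ ≈ 4.75 mm/h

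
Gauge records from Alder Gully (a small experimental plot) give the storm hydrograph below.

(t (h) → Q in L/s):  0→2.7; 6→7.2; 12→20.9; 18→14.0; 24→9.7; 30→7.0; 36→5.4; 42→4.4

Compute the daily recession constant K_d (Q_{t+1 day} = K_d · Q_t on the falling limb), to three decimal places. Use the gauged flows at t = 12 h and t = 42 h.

K_d ≈ 0.288

Between t = 12 h and t = 42 h the flow falls from 20.9 to 4.4 L/s over 5×6 h = 30 h.
Per-interval ratio K = (4.4/20.9)^(1/5) = 0.7323; K_d = K^(24/6) = 0.288.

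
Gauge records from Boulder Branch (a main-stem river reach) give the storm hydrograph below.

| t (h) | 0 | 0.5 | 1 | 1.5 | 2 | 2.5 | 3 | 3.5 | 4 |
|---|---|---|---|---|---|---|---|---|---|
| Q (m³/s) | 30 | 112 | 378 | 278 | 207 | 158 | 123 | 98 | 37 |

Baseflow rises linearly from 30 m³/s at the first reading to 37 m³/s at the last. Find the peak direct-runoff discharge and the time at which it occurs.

Subtracting baseflow gives direct-runoff ordinates: 0.00, 81.12, 346.25, 245.38, 173.50, 123.62, 87.75, 61.88, 0.00 m³/s.
The maximum is 346.25 m³/s, occurring at the reading for t = 1 h.

Q_p = 346.25 m³/s at t = 1 h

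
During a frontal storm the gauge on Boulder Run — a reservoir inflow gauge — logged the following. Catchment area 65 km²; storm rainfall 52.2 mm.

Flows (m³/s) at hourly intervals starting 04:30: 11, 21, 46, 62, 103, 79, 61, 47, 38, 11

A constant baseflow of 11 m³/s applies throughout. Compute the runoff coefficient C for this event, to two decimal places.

C ≈ 0.39

ΣQ_DR = 369.0 m³/s; V = ΣQ_DR·Δt = 1.328 × 10^6 m³.
Runoff depth d = V / A = 20.44 mm.
C = d / P = 20.44 / 52.2 = 0.39.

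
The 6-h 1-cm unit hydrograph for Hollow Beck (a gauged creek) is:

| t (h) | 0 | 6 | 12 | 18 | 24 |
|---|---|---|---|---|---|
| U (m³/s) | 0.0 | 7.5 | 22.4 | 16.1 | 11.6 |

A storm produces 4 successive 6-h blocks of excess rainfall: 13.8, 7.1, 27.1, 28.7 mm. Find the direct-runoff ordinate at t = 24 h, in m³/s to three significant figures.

By discrete convolution, Q_j = Σ (P_i / 10 mm) · U_{j−i}.
At t = 24 h (j=4): Q = (13.8/10)·11.6 + (7.1/10)·16.1 + (27.1/10)·22.4 + (28.7/10)·7.5 = 110 m³/s.

Q ≈ 110 m³/s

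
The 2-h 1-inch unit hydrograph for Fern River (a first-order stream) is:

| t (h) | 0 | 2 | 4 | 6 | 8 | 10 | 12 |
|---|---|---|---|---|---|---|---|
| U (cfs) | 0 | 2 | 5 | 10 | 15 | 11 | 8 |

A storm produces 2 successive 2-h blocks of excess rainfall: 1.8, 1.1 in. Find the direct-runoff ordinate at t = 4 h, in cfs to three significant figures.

Q ≈ 11.2 cfs

By discrete convolution, Q_j = Σ (P_i / 1 in) · U_{j−i}.
At t = 4 h (j=2): Q = (1.8/1)·5 + (1.1/1)·2 = 11.2 cfs.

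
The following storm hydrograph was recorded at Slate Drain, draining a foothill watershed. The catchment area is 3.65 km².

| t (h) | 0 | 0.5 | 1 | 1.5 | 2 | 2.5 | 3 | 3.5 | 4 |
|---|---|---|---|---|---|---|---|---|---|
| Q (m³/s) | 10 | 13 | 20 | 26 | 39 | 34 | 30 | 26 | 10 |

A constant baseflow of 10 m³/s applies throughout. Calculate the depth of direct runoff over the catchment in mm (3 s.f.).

d ≈ 58.2 mm

Direct runoff: 0.0, 3.0, 10.0, 16.0, 29.0, 24.0, 20.0, 16.0, 0.0 m³/s; ΣQ_DR = 118.0 m³/s.
V = ΣQ_DR · Δt = 118.0 × 1800 s = 2.124 × 10^5 m³.
Over A = 3.65 km², depth = V / A = 58.2 mm.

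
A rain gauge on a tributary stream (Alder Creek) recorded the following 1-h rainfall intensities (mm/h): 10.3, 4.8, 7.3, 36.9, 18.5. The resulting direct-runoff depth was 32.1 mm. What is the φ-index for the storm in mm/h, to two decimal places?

Only the 2 blocks with intensity above φ contribute runoff: 36.9, 18.5 mm/h.
Σ(I−φ)·Δt = d  ⇒  (36.9+18.5 − 2φ)·1 = 32.1
φ = (55.40 − 32.1/1) / 2 = 11.65 mm/h.

φ ≈ 11.65 mm/h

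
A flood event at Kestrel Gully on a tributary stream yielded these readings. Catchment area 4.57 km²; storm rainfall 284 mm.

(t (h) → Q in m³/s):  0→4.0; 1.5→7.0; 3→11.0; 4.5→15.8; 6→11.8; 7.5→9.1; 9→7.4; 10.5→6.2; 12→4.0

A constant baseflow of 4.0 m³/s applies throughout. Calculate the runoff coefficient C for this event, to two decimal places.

ΣQ_DR = 40.30 m³/s; V = ΣQ_DR·Δt = 2.176 × 10^5 m³.
Runoff depth d = V / A = 47.62 mm.
C = d / P = 47.62 / 284 = 0.17.

C ≈ 0.17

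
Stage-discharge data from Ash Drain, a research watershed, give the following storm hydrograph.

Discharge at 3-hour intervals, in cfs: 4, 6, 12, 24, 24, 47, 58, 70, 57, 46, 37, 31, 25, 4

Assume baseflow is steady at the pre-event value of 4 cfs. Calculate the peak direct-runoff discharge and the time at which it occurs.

Subtracting baseflow gives direct-runoff ordinates: 0.0, 2.0, 8.0, 20.0, 20.0, 43.0, 54.0, 66.0, 53.0, 42.0, 33.0, 27.0, 21.0, 0.0 cfs.
The maximum is 66.0 cfs, occurring at the reading for t = 21 h.

Q_p = 66.0 cfs at t = 21 h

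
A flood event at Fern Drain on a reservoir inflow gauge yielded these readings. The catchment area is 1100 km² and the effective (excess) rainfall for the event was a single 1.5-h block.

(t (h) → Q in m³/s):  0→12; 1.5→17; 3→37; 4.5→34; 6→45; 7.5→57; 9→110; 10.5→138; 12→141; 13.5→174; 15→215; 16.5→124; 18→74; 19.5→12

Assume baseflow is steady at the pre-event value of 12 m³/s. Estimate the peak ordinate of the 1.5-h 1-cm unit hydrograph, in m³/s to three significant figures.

U_p ≈ 405 m³/s

Direct runoff: 0.0, 5.0, 25.0, 22.0, 33.0, 45.0, 98.0, 126.0, 129.0, 162.0, 203.0, 112.0, 62.0, 0.0 m³/s; ΣQ_DR = 1022 m³/s, peak = 203.0 m³/s.
Runoff depth d = ΣQ_DR·Δt / A = 1022 × 5400 / (1100 km²) = 5.017 mm.
The 1-cm UH is the DRH scaled by (10 mm)/d, so U_p = 203.0 × 10/5.017 = 405 m³/s.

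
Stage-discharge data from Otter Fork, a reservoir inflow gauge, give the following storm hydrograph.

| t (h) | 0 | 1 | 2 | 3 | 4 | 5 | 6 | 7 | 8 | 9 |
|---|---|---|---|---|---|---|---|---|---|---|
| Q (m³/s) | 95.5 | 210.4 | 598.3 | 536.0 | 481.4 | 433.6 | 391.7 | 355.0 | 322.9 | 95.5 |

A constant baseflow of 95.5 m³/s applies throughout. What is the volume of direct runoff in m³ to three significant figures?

Direct-runoff ordinates (Q − Q_b): 0.0, 114.9, 502.8, 440.5, 385.9, 338.1, 296.2, 259.5, 227.4, 0.0 m³/s.
ΣQ_DR = 2565 m³/s.
With Δt = 1 h = 3600 s, V = ΣQ_DR · Δt = 2565 × 3600 = 9.24 × 10^6 m³.

V ≈ 9.24 × 10^6 m³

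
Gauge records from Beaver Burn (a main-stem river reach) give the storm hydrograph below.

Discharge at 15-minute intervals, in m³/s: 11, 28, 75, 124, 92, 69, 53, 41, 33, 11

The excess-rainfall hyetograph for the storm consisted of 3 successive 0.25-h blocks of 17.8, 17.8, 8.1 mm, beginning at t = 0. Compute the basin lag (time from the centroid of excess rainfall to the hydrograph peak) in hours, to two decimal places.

Centroid of excess rainfall: t_c = Σ P_i·t̄_i / ΣP_i = 0.3195 h (block centres at 0.125, 0.375, 0.625 h).
Hydrograph peak occurs at t = 0.75 h, so basin lag t_L = 0.75 − 0.3195 = 0.43 h.

t_L ≈ 0.43 h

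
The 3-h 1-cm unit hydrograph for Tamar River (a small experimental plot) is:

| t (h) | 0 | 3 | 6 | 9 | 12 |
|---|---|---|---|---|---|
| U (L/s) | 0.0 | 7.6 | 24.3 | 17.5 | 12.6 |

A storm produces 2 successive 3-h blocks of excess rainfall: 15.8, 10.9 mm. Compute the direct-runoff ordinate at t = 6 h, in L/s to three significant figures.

Q ≈ 46.7 L/s

By discrete convolution, Q_j = Σ (P_i / 10 mm) · U_{j−i}.
At t = 6 h (j=2): Q = (15.8/10)·24.3 + (10.9/10)·7.6 = 46.7 L/s.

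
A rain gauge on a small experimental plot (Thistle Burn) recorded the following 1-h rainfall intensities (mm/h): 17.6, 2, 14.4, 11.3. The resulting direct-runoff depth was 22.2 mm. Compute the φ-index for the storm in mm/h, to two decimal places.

Only the 3 blocks with intensity above φ contribute runoff: 17.6, 14.4, 11.3 mm/h.
Σ(I−φ)·Δt = d  ⇒  (17.6+14.4+11.3 − 3φ)·1 = 22.2
φ = (43.30 − 22.2/1) / 3 = 7.03 mm/h.

φ ≈ 7.03 mm/h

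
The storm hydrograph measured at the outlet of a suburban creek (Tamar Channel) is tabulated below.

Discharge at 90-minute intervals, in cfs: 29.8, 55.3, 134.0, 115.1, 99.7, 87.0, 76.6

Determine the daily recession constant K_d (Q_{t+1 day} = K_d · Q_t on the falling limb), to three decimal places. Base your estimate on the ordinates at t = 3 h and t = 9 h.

K_d ≈ 0.107

Between t = 3 h and t = 9 h the flow falls from 134.0 to 76.6 cfs over 4×1.5 h = 6 h.
Per-interval ratio K = (76.6/134.0)^(1/4) = 0.8695; K_d = K^(24/1.5) = 0.107.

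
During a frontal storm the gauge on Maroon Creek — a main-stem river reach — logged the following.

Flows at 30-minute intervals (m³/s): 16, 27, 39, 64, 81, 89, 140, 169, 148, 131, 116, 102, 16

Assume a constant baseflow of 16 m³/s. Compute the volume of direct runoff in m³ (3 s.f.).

Direct-runoff ordinates (Q − Q_b): 0.0, 11.0, 23.0, 48.0, 65.0, 73.0, 124.0, 153.0, 132.0, 115.0, 100.0, 86.0, 0.0 m³/s.
ΣQ_DR = 930.0 m³/s.
With Δt = 0.5 h = 1800 s, V = ΣQ_DR · Δt = 930.0 × 1800 = 1.67 × 10^6 m³.

V ≈ 1.67 × 10^6 m³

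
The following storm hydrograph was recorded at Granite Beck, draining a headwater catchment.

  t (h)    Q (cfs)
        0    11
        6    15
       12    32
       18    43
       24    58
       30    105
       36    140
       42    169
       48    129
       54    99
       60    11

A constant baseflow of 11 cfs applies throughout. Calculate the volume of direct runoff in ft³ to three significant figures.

Direct-runoff ordinates (Q − Q_b): 0.0, 4.0, 21.0, 32.0, 47.0, 94.0, 129.0, 158.0, 118.0, 88.0, 0.0 cfs.
ΣQ_DR = 691.0 cfs.
With Δt = 6 h = 21600 s, V = ΣQ_DR · Δt = 691.0 × 21600 = 1.49 × 10^7 ft³.

V ≈ 1.49 × 10^7 ft³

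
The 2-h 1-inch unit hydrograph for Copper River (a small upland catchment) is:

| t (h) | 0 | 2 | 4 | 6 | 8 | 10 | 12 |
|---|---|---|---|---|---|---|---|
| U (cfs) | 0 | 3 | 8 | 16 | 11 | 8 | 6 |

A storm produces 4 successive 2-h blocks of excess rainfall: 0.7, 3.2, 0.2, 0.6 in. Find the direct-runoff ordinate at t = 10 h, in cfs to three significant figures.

By discrete convolution, Q_j = Σ (P_i / 1 in) · U_{j−i}.
At t = 10 h (j=5): Q = (0.7/1)·8 + (3.2/1)·11 + (0.2/1)·16 + (0.6/1)·8 = 48.8 cfs.

Q ≈ 48.8 cfs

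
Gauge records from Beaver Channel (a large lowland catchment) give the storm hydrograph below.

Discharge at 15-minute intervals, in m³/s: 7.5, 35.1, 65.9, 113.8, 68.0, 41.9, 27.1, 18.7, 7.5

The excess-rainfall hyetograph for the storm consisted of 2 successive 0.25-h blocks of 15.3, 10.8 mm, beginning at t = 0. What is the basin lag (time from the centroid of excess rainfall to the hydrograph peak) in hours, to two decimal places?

Centroid of excess rainfall: t_c = Σ P_i·t̄_i / ΣP_i = 0.2284 h (block centres at 0.125, 0.375 h).
Hydrograph peak occurs at t = 0.75 h, so basin lag t_L = 0.75 − 0.2284 = 0.52 h.

t_L ≈ 0.52 h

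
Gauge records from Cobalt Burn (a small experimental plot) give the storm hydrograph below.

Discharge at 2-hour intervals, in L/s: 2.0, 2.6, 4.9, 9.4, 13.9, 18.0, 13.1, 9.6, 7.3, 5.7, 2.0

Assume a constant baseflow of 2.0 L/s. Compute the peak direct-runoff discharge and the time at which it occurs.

Q_p = 16.0 L/s at t = 10 h

Subtracting baseflow gives direct-runoff ordinates: 0.0, 0.6, 2.9, 7.4, 11.9, 16.0, 11.1, 7.6, 5.3, 3.7, 0.0 L/s.
The maximum is 16.0 L/s, occurring at the reading for t = 10 h.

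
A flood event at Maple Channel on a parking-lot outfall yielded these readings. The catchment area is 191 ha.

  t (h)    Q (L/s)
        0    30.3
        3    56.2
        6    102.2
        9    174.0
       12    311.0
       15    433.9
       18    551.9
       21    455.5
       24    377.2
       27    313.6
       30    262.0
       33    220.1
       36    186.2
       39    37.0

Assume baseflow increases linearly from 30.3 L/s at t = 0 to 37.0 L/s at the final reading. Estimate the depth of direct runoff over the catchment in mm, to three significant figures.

Direct runoff: 0.00, 25.38, 70.87, 142.15, 278.64, 401.02, 518.51, 421.59, 342.78, 278.66, 226.55, 184.13, 149.72, 0.00 L/s; ΣQ_DR = 3040 L/s.
V = ΣQ_DR · Δt = 3040 × 10800 s = 3.283 × 10^7 L.
Over A = 191 ha, depth = V / A = 17.2 mm.

d ≈ 17.2 mm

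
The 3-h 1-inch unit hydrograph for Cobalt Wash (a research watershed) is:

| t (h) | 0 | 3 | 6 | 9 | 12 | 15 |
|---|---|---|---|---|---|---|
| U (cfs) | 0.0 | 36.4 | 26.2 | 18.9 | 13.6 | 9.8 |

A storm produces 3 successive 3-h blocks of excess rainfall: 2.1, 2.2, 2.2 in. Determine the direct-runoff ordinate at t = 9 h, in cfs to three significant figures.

Q ≈ 177 cfs

By discrete convolution, Q_j = Σ (P_i / 1 in) · U_{j−i}.
At t = 9 h (j=3): Q = (2.1/1)·18.9 + (2.2/1)·26.2 + (2.2/1)·36.4 = 177 cfs.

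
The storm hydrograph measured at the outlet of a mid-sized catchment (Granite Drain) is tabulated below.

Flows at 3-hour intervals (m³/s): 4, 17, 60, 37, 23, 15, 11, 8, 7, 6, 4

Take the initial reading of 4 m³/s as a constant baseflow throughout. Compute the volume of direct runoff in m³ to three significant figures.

V ≈ 1.60 × 10^6 m³

Direct-runoff ordinates (Q − Q_b): 0.0, 13.0, 56.0, 33.0, 19.0, 11.0, 7.0, 4.0, 3.0, 2.0, 0.0 m³/s.
ΣQ_DR = 148.0 m³/s.
With Δt = 3 h = 10800 s, V = ΣQ_DR · Δt = 148.0 × 10800 = 1.60 × 10^6 m³.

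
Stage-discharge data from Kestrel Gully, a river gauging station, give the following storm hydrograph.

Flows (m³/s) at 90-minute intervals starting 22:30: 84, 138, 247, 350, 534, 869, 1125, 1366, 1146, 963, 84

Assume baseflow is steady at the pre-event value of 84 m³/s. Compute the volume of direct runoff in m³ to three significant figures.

Direct-runoff ordinates (Q − Q_b): 0.0, 54.0, 163.0, 266.0, 450.0, 785.0, 1041.0, 1282.0, 1062.0, 879.0, 0.0 m³/s.
ΣQ_DR = 5982 m³/s.
With Δt = 1.5 h = 5400 s, V = ΣQ_DR · Δt = 5982 × 5400 = 3.23 × 10^7 m³.

V ≈ 3.23 × 10^7 m³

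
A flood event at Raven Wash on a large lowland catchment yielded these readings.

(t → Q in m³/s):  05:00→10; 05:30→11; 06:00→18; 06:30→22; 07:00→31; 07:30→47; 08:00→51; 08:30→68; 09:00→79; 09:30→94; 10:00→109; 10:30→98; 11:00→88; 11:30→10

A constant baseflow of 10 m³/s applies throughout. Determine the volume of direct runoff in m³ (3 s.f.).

V ≈ 1.07 × 10^6 m³

Direct-runoff ordinates (Q − Q_b): 0.0, 1.0, 8.0, 12.0, 21.0, 37.0, 41.0, 58.0, 69.0, 84.0, 99.0, 88.0, 78.0, 0.0 m³/s.
ΣQ_DR = 596.0 m³/s.
With Δt = 0.5 h = 1800 s, V = ΣQ_DR · Δt = 596.0 × 1800 = 1.07 × 10^6 m³.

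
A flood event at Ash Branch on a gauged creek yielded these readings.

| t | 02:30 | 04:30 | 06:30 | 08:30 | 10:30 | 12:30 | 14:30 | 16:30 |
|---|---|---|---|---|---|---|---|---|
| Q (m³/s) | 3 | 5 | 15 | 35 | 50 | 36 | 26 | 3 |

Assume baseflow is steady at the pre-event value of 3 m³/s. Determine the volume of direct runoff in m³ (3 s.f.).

V ≈ 1.07 × 10^6 m³

Direct-runoff ordinates (Q − Q_b): 0.0, 2.0, 12.0, 32.0, 47.0, 33.0, 23.0, 0.0 m³/s.
ΣQ_DR = 149.0 m³/s.
With Δt = 2 h = 7200 s, V = ΣQ_DR · Δt = 149.0 × 7200 = 1.07 × 10^6 m³.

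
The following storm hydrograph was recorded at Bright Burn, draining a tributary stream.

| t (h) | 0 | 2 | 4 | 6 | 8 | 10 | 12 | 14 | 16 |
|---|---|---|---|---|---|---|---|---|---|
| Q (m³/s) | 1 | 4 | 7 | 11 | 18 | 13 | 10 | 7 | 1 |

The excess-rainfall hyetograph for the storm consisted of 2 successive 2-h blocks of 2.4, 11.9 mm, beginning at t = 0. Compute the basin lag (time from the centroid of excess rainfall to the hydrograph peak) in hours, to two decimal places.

Centroid of excess rainfall: t_c = Σ P_i·t̄_i / ΣP_i = 2.6643 h (block centres at 1, 3 h).
Hydrograph peak occurs at t = 8 h, so basin lag t_L = 8 − 2.6643 = 5.34 h.

t_L ≈ 5.34 h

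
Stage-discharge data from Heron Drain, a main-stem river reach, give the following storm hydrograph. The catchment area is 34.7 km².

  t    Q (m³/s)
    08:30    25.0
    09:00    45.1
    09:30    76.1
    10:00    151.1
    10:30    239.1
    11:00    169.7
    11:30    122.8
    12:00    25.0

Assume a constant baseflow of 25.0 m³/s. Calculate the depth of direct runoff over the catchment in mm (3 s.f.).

Direct runoff: 0.0, 20.1, 51.1, 126.1, 214.1, 144.7, 97.8, 0.0 m³/s; ΣQ_DR = 653.9 m³/s.
V = ΣQ_DR · Δt = 653.9 × 1800 s = 1.177 × 10^6 m³.
Over A = 34.7 km², depth = V / A = 33.9 mm.

d ≈ 33.9 mm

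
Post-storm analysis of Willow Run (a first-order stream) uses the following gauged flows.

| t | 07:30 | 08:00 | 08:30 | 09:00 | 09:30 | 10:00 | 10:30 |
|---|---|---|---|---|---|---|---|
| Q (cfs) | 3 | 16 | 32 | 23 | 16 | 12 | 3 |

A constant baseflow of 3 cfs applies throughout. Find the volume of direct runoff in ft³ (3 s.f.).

V ≈ 1.51 × 10^5 ft³

Direct-runoff ordinates (Q − Q_b): 0.0, 13.0, 29.0, 20.0, 13.0, 9.0, 0.0 cfs.
ΣQ_DR = 84.00 cfs.
With Δt = 0.5 h = 1800 s, V = ΣQ_DR · Δt = 84.00 × 1800 = 1.51 × 10^5 ft³.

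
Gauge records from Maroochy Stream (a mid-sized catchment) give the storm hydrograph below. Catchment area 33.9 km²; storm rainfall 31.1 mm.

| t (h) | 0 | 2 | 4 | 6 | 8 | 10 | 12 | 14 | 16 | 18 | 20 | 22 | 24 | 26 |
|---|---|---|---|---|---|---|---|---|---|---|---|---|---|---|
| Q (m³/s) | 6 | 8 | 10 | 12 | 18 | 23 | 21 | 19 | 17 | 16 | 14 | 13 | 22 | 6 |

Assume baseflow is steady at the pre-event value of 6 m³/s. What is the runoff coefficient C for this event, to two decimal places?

ΣQ_DR = 121.0 m³/s; V = ΣQ_DR·Δt = 8.712 × 10^5 m³.
Runoff depth d = V / A = 25.70 mm.
C = d / P = 25.70 / 31.1 = 0.83.

C ≈ 0.83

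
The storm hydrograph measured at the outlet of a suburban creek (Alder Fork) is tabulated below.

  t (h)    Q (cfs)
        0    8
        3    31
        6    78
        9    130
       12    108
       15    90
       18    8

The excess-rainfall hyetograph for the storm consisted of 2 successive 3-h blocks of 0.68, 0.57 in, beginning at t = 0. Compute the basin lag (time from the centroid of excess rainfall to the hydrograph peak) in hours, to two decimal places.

Centroid of excess rainfall: t_c = Σ P_i·t̄_i / ΣP_i = 2.8680 h (block centres at 1.5, 4.5 h).
Hydrograph peak occurs at t = 9 h, so basin lag t_L = 9 − 2.8680 = 6.13 h.

t_L ≈ 6.13 h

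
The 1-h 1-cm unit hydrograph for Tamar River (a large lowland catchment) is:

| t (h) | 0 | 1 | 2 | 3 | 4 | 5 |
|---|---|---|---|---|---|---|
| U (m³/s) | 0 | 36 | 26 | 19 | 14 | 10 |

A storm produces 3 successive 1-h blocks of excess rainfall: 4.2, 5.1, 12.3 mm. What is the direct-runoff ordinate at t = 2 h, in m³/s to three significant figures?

By discrete convolution, Q_j = Σ (P_i / 10 mm) · U_{j−i}.
At t = 2 h (j=2): Q = (4.2/10)·26 + (5.1/10)·36 + (12.3/10)·0 = 29.3 m³/s.

Q ≈ 29.3 m³/s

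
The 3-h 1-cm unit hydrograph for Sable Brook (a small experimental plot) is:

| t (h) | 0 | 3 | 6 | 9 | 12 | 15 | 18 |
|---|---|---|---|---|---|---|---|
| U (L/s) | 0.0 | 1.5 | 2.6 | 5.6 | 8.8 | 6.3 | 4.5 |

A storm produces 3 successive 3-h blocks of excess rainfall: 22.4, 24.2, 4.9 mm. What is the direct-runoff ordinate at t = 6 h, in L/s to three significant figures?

By discrete convolution, Q_j = Σ (P_i / 10 mm) · U_{j−i}.
At t = 6 h (j=2): Q = (22.4/10)·2.6 + (24.2/10)·1.5 + (4.9/10)·0.0 = 9.45 L/s.

Q ≈ 9.45 L/s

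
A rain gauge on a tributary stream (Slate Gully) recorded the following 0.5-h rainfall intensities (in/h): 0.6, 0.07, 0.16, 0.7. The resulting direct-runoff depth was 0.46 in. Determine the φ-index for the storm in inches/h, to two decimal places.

φ ≈ 0.19 in/h

Only the 2 blocks with intensity above φ contribute runoff: 0.6, 0.7 in/h.
Σ(I−φ)·Δt = d  ⇒  (0.6+0.7 − 2φ)·0.5 = 0.46
φ = (1.300 − 0.46/0.5) / 2 = 0.19 in/h.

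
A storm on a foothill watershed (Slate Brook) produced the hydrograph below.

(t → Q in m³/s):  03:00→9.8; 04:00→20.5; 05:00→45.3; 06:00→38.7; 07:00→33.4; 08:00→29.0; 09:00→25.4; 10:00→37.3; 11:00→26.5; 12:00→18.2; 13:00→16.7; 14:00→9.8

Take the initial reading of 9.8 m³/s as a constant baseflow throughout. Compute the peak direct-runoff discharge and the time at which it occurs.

Q_p = 35.5 m³/s at t = 05:00

Subtracting baseflow gives direct-runoff ordinates: 0.0, 10.7, 35.5, 28.9, 23.6, 19.2, 15.6, 27.5, 16.7, 8.4, 6.9, 0.0 m³/s.
The maximum is 35.5 m³/s, occurring at the reading for t = 05:00.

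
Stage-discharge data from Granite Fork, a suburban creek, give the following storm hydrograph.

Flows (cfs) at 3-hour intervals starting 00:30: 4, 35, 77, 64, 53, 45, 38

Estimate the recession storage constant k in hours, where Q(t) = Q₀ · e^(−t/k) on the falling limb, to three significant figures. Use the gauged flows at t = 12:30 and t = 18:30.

On the falling limb, Q drops from 53 to 38 cfs between t = 12:30 and t = 18:30 (Δt = 6 h).
k = −Δt / ln(Q₂/Q₁) = −6 / ln(38/53) = 18.0 h.

k ≈ 18.0 h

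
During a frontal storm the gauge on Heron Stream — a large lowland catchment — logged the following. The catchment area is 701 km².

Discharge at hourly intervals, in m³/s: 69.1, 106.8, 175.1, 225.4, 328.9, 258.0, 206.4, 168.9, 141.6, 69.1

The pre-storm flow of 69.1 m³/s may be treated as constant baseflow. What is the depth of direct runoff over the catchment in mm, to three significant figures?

Direct runoff: 0.0, 37.7, 106.0, 156.3, 259.8, 188.9, 137.3, 99.8, 72.5, 0.0 m³/s; ΣQ_DR = 1058 m³/s.
V = ΣQ_DR · Δt = 1058 × 3600 s = 3.810 × 10^6 m³.
Over A = 701 km², depth = V / A = 5.43 mm.

d ≈ 5.43 mm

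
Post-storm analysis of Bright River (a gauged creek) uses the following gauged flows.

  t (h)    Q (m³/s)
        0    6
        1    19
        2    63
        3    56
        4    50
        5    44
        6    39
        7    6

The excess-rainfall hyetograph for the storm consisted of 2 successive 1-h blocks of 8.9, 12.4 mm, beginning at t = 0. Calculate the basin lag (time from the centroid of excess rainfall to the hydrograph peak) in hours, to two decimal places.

Centroid of excess rainfall: t_c = Σ P_i·t̄_i / ΣP_i = 1.0822 h (block centres at 0.5, 1.5 h).
Hydrograph peak occurs at t = 2 h, so basin lag t_L = 2 − 1.0822 = 0.92 h.

t_L ≈ 0.92 h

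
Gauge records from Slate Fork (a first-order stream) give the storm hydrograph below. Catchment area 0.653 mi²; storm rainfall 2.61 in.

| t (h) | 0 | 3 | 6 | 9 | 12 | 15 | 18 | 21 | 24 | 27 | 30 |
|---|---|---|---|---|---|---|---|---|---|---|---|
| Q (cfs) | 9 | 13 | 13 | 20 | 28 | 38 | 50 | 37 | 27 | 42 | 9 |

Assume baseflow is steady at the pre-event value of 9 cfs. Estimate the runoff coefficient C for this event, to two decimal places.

C ≈ 0.51

ΣQ_DR = 187.0 cfs; V = ΣQ_DR·Δt = 2.020 × 10^6 ft³.
Runoff depth d = V / A = 1.331 in.
C = d / P = 1.331 / 2.61 = 0.51.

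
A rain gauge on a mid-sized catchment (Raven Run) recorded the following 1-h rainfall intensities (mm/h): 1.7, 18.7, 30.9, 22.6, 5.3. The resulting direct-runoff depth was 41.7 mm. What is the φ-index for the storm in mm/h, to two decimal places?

φ ≈ 10.17 mm/h

Only the 3 blocks with intensity above φ contribute runoff: 18.7, 30.9, 22.6 mm/h.
Σ(I−φ)·Δt = d  ⇒  (18.7+30.9+22.6 − 3φ)·1 = 41.7
φ = (72.20 − 41.7/1) / 3 = 10.17 mm/h.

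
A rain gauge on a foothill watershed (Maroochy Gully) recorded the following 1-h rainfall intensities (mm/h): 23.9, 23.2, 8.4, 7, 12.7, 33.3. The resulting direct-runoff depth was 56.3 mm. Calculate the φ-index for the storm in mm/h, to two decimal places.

φ ≈ 9.20 mm/h

Only the 4 blocks with intensity above φ contribute runoff: 23.9, 23.2, 12.7, 33.3 mm/h.
Σ(I−φ)·Δt = d  ⇒  (23.9+23.2+12.7+33.3 − 4φ)·1 = 56.3
φ = (93.10 − 56.3/1) / 4 = 9.20 mm/h.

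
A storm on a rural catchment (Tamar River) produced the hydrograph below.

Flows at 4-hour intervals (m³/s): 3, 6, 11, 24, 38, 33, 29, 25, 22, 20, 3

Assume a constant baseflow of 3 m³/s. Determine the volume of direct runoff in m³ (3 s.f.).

Direct-runoff ordinates (Q − Q_b): 0.0, 3.0, 8.0, 21.0, 35.0, 30.0, 26.0, 22.0, 19.0, 17.0, 0.0 m³/s.
ΣQ_DR = 181.0 m³/s.
With Δt = 4 h = 14400 s, V = ΣQ_DR · Δt = 181.0 × 14400 = 2.61 × 10^6 m³.

V ≈ 2.61 × 10^6 m³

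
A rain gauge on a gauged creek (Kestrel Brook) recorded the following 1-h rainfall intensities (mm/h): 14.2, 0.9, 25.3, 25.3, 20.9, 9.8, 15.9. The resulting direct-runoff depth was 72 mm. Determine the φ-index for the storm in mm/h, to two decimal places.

φ ≈ 6.57 mm/h

Only the 6 blocks with intensity above φ contribute runoff: 14.2, 25.3, 25.3, 20.9, 9.8, 15.9 mm/h.
Σ(I−φ)·Δt = d  ⇒  (14.2+25.3+25.3+20.9+9.8+15.9 − 6φ)·1 = 72
φ = (111.4 − 72/1) / 6 = 6.57 mm/h.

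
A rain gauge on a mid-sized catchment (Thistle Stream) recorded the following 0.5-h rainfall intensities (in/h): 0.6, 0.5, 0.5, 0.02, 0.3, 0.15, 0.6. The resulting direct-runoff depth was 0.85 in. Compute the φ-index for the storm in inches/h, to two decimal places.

Only the 5 blocks with intensity above φ contribute runoff: 0.6, 0.5, 0.5, 0.3, 0.6 in/h.
Σ(I−φ)·Δt = d  ⇒  (0.6+0.5+0.5+0.3+0.6 − 5φ)·0.5 = 0.85
φ = (2.500 − 0.85/0.5) / 5 = 0.16 in/h.

φ ≈ 0.16 in/h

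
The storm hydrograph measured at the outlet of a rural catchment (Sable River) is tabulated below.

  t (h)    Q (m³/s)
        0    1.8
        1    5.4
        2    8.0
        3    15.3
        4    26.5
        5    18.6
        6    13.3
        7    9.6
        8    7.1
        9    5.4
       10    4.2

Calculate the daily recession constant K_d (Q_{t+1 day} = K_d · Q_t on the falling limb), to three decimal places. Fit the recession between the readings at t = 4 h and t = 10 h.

Between t = 4 h and t = 10 h the flow falls from 26.5 to 4.2 m³/s over 6×1 h = 6 h.
Per-interval ratio K = (4.2/26.5)^(1/6) = 0.7356; K_d = K^(24/1) = 0.001.

K_d ≈ 0.001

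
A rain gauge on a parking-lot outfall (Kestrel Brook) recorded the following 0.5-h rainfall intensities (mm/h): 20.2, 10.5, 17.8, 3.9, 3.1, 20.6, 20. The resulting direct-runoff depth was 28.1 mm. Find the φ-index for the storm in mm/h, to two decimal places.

φ ≈ 6.58 mm/h

Only the 5 blocks with intensity above φ contribute runoff: 20.2, 10.5, 17.8, 20.6, 20 mm/h.
Σ(I−φ)·Δt = d  ⇒  (20.2+10.5+17.8+20.6+20 − 5φ)·0.5 = 28.1
φ = (89.10 − 28.1/0.5) / 5 = 6.58 mm/h.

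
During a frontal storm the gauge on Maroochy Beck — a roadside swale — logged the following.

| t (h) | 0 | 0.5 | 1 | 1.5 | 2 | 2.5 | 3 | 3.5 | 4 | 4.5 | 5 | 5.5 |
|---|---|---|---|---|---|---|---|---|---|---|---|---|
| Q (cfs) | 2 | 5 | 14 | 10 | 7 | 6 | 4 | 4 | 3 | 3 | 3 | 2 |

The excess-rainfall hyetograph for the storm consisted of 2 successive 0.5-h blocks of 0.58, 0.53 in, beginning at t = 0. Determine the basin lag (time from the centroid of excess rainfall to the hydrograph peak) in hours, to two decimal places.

t_L ≈ 0.51 h

Centroid of excess rainfall: t_c = Σ P_i·t̄_i / ΣP_i = 0.4887 h (block centres at 0.25, 0.75 h).
Hydrograph peak occurs at t = 1 h, so basin lag t_L = 1 − 0.4887 = 0.51 h.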